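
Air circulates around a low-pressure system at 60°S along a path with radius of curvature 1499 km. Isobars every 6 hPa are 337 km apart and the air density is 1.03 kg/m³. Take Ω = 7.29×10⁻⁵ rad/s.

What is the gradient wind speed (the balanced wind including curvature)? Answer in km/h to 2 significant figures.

46 km/h

Coriolis parameter at 60°S:
f = 2Ω sin φ = 2 × 7.29×10⁻⁵ × sin 60° = 1.26×10⁻⁴ s⁻¹
Pressure gradient: |∂P/∂n| = 600 Pa / 337000 m = 1.78×10⁻³ Pa/m
Geostrophic speed: V_g = |∂P/∂n|/(fρ) = 1.78×10⁻³/(1.26×10⁻⁴ × 1.03) = 13.7 m/s
Around a low, centrifugal force acts outward with Coriolis, so pressure-gradient force balances both:
(1/ρ)|∂P/∂n| = fV + V²/R  →  V² + fR·V − fR·V_g = 0
With fR = 1.26×10⁻⁴ × 1499×10³ m = 189 m/s:
V = [−fR + √((fR)² + 4 fR V_g)]/2 = [−189 + √(189² + 4×189×13.7)]/2 = 12.8 m/s
Subgeostrophic (V < V_g = 13.7 m/s), as expected around a low.
Converting: 12.8 m/s × 3.6 = 46 km/h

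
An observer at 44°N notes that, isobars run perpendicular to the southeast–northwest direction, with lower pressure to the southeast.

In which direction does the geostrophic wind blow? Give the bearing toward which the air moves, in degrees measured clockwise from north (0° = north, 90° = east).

225°

The pressure-gradient force points toward the southeast (bearing 135°).
Geostrophic balance: in the Northern Hemisphere the Coriolis force deflects motion to the right, so the geostrophic wind blows 90° to the right of the pressure-gradient force (low pressure on the left).
Rotating 135° by 90° clockwise gives 225° — the wind blows toward the southwest.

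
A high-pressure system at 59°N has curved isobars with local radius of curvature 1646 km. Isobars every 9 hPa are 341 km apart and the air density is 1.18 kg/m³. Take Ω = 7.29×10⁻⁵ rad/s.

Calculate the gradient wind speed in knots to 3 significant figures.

38.5 knots

Coriolis parameter at 59°N:
f = 2Ω sin φ = 2 × 7.29×10⁻⁵ × sin 59° = 1.25×10⁻⁴ s⁻¹
Pressure gradient: |∂P/∂n| = 900 Pa / 341000 m = 2.64×10⁻³ Pa/m
Geostrophic speed: V_g = |∂P/∂n|/(fρ) = 2.64×10⁻³/(1.25×10⁻⁴ × 1.18) = 17.9 m/s
Around a high, pressure-gradient force acts outward with centrifugal, so Coriolis balances both:
fV = (1/ρ)|∂P/∂n| + V²/R  →  V² − fR·V + fR·V_g = 0
With fR = 1.25×10⁻⁴ × 1646×10³ m = 206 m/s:
V = [fR − √((fR)² − 4 fR V_g)]/2 = [206 − √(206² − 4×206×17.9)]/2 = 19.8 m/s
Supergeostrophic (V > V_g = 17.9 m/s), as expected around a high.
Converting: 19.8 m/s × 1.944 = 38.5 knots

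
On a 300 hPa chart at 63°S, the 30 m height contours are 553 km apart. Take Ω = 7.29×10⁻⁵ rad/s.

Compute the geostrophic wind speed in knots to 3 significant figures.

Coriolis parameter at 63°S:
f = 2Ω sin φ = 2 × 7.29×10⁻⁵ × sin 63° = 1.30×10⁻⁴ s⁻¹
Height gradient: |∂Z/∂n| = 30 m / 553000 m = 5.42×10⁻⁵
On a pressure surface, geostrophic balance gives V_g = (g/f)|∂Z/∂n|:
V_g = 9.81 × 5.42×10⁻⁵ / 1.30×10⁻⁴ = 4.10 m/s
Converting: 4.10 m/s × 1.944 = 7.96 knots

7.96 knots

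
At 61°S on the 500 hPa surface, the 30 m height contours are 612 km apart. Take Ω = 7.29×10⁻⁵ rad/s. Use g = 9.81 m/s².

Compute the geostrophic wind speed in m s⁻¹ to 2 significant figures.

Coriolis parameter at 61°S:
f = 2Ω sin φ = 2 × 7.29×10⁻⁵ × sin 61° = 1.28×10⁻⁴ s⁻¹
Height gradient: |∂Z/∂n| = 30 m / 612000 m = 4.90×10⁻⁵
On a pressure surface, geostrophic balance gives V_g = (g/f)|∂Z/∂n|:
V_g = 9.81 × 4.90×10⁻⁵ / 1.28×10⁻⁴ = 3.77 m/s

3.8 m s⁻¹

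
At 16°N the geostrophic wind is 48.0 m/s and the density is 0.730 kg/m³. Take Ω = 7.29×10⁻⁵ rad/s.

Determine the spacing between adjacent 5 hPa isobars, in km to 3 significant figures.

Coriolis parameter at 16°N:
f = 2Ω sin φ = 2 × 7.29×10⁻⁵ × sin 16° = 4.02×10⁻⁵ s⁻¹
Geostrophic balance rearranged: |∂P/∂n| = f ρ V_g
|∂P/∂n| = 4.02×10⁻⁵ × 0.730 × 48.0 = 1.41×10⁻³ Pa/m
Isobar spacing: Δn = ΔP/|∂P/∂n| = 500 Pa / 1.41×10⁻³ Pa/m = 355067 m ≈ 355 km

355 km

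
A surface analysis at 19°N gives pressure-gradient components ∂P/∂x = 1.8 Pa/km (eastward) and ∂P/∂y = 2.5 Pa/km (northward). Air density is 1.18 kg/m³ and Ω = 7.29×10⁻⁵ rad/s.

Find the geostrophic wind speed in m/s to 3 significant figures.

Coriolis parameter at 19°N:
f = 2Ω sin φ = 2 × 7.29×10⁻⁵ × sin 19° = 4.75×10⁻⁵ s⁻¹
Component geostrophic relations (x east, y north):
u_g = −(1/(fρ)) ∂P/∂y,  v_g = (1/(fρ)) ∂P/∂x
u_g = −(2.5×10⁻³)/(4.75×10⁻⁵ × 1.18) = −44.6 m/s;  v_g = (1.8×10⁻³)/(4.75×10⁻⁵ × 1.18) = 32.1 m/s
|V_g| = √(u_g² + v_g²) = 55.0 m/s

55.0 m/s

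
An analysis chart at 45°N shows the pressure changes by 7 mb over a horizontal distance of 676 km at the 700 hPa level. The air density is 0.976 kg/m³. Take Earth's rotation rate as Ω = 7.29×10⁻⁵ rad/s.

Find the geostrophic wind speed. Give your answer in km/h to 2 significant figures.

Coriolis parameter at 45°N:
f = 2Ω sin φ = 2 × 7.29×10⁻⁵ × sin 45° = 1.03×10⁻⁴ s⁻¹
Pressure gradient: |∂P/∂n| = 700 Pa / 676000 m = 1.04×10⁻³ Pa/m
Geostrophic balance (pressure-gradient force = Coriolis force):
V_g = (1/(fρ)) |∂P/∂n| = 1.04×10⁻³ / (1.03×10⁻⁴ × 0.976) = 10.3 m/s
Converting: 10.3 m/s × 3.6 = 37 km/h

37 km/h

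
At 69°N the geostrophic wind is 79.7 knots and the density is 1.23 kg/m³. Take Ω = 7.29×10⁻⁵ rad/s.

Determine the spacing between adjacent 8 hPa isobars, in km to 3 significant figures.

117 km

Coriolis parameter at 69°N:
f = 2Ω sin φ = 2 × 7.29×10⁻⁵ × sin 69° = 1.36×10⁻⁴ s⁻¹
Wind speed in SI: 79.7 knots = 41.0 m/s
Geostrophic balance rearranged: |∂P/∂n| = f ρ V_g
|∂P/∂n| = 1.36×10⁻⁴ × 1.23 × 41.0 = 6.86×10⁻³ Pa/m
Isobar spacing: Δn = ΔP/|∂P/∂n| = 800 Pa / 6.86×10⁻³ Pa/m = 116541 m ≈ 117 km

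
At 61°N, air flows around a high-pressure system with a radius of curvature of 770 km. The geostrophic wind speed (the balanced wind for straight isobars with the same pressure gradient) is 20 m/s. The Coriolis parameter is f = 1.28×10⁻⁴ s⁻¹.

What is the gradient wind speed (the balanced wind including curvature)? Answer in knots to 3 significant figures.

Around a high, pressure-gradient force acts outward with centrifugal, so Coriolis balances both:
fV = (1/ρ)|∂P/∂n| + V²/R  →  V² − fR·V + fR·V_g = 0
With fR = 1.28×10⁻⁴ × 770×10³ m = 98.6 m/s:
V = [fR − √((fR)² − 4 fR V_g)]/2 = [98.6 − √(98.6² − 4×98.6×20)]/2 = 27.9 m/s
Supergeostrophic (V > V_g = 20 m/s), as expected around a high.
Converting: 27.9 m/s × 1.944 = 54.2 knots

54.2 knots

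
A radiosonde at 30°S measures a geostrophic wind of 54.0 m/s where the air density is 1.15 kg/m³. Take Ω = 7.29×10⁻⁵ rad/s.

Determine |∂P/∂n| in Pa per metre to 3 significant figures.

4.53×10⁻³ Pa/m

Coriolis parameter at 30°S:
f = 2Ω sin φ = 2 × 7.29×10⁻⁵ × sin 30° = 7.29×10⁻⁵ s⁻¹
Geostrophic balance rearranged: |∂P/∂n| = f ρ V_g
|∂P/∂n| = 7.29×10⁻⁵ × 1.15 × 54.0 = 4.53×10⁻³ Pa/m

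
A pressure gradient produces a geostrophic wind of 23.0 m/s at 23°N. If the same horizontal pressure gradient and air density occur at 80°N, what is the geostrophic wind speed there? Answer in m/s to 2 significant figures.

9.1 m/s

With the same pressure gradient and density, V_g ∝ 1/f ∝ 1/sin φ.
V₂ = V₁ · sin φ₁ / sin φ₂ = 23.0 × sin 23° / sin 80°
V₂ = 23.0 × 0.3907/0.9848 = 9.1 m/s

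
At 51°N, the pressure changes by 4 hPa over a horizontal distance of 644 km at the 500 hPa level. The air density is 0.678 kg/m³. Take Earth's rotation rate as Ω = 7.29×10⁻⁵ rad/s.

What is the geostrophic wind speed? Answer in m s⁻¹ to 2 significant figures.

8.1 m s⁻¹

Coriolis parameter at 51°N:
f = 2Ω sin φ = 2 × 7.29×10⁻⁵ × sin 51° = 1.13×10⁻⁴ s⁻¹
Pressure gradient: |∂P/∂n| = 400 Pa / 644000 m = 6.21×10⁻⁴ Pa/m
Geostrophic balance (pressure-gradient force = Coriolis force):
V_g = (1/(fρ)) |∂P/∂n| = 6.21×10⁻⁴ / (1.13×10⁻⁴ × 0.678) = 8.09 m/s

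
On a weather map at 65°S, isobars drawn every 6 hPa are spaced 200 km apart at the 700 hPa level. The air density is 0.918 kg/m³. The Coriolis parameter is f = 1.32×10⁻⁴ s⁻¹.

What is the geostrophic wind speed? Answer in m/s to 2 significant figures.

25 m/s

Pressure gradient: |∂P/∂n| = 600 Pa / 200000 m = 3.00×10⁻³ Pa/m
Geostrophic balance (pressure-gradient force = Coriolis force):
V_g = (1/(fρ)) |∂P/∂n| = 3.00×10⁻³ / (1.32×10⁻⁴ × 0.918) = 24.8 m/s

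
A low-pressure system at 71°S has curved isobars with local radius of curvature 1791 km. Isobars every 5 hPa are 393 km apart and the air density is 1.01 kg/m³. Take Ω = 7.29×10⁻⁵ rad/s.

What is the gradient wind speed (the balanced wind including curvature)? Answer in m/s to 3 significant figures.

8.82 m/s

Coriolis parameter at 71°S:
f = 2Ω sin φ = 2 × 7.29×10⁻⁵ × sin 71° = 1.38×10⁻⁴ s⁻¹
Pressure gradient: |∂P/∂n| = 500 Pa / 393000 m = 1.27×10⁻³ Pa/m
Geostrophic speed: V_g = |∂P/∂n|/(fρ) = 1.27×10⁻³/(1.38×10⁻⁴ × 1.01) = 9.14 m/s
Around a low, centrifugal force acts outward with Coriolis, so pressure-gradient force balances both:
(1/ρ)|∂P/∂n| = fV + V²/R  →  V² + fR·V − fR·V_g = 0
With fR = 1.38×10⁻⁴ × 1791×10³ m = 247 m/s:
V = [−fR + √((fR)² + 4 fR V_g)]/2 = [−247 + √(247² + 4×247×9.14)]/2 = 8.82 m/s
Subgeostrophic (V < V_g = 9.14 m/s), as expected around a low.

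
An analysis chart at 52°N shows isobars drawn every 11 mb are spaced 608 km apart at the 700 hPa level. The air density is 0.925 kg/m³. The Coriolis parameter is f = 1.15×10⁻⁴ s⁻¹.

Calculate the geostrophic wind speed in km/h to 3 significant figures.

61.2 km/h

Pressure gradient: |∂P/∂n| = 1100 Pa / 608000 m = 1.81×10⁻³ Pa/m
Geostrophic balance (pressure-gradient force = Coriolis force):
V_g = (1/(fρ)) |∂P/∂n| = 1.81×10⁻³ / (1.15×10⁻⁴ × 0.925) = 17.0 m/s
Converting: 17.0 m/s × 3.6 = 61.2 km/h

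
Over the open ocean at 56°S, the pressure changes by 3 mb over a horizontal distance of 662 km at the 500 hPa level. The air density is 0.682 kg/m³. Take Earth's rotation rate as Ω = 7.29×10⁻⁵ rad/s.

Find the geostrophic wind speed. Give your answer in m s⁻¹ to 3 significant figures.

Coriolis parameter at 56°S:
f = 2Ω sin φ = 2 × 7.29×10⁻⁵ × sin 56° = 1.21×10⁻⁴ s⁻¹
Pressure gradient: |∂P/∂n| = 300 Pa / 662000 m = 4.53×10⁻⁴ Pa/m
Geostrophic balance (pressure-gradient force = Coriolis force):
V_g = (1/(fρ)) |∂P/∂n| = 4.53×10⁻⁴ / (1.21×10⁻⁴ × 0.682) = 5.50 m/s

5.50 m s⁻¹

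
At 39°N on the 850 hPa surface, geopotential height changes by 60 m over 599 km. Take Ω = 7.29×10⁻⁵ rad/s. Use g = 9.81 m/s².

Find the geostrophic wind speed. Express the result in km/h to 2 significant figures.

39 km/h

Coriolis parameter at 39°N:
f = 2Ω sin φ = 2 × 7.29×10⁻⁵ × sin 39° = 9.18×10⁻⁵ s⁻¹
Height gradient: |∂Z/∂n| = 60 m / 599000 m = 1.00×10⁻⁴
On a pressure surface, geostrophic balance gives V_g = (g/f)|∂Z/∂n|:
V_g = 9.81 × 1.00×10⁻⁴ / 9.18×10⁻⁵ = 10.7 m/s
Converting: 10.7 m/s × 3.6 = 39 km/h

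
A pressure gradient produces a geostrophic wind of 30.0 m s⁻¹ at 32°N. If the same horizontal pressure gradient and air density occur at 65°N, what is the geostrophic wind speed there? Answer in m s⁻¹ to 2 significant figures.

With the same pressure gradient and density, V_g ∝ 1/f ∝ 1/sin φ.
V₂ = V₁ · sin φ₁ / sin φ₂ = 30.0 × sin 32° / sin 65°
V₂ = 30.0 × 0.5299/0.9063 = 18 m s⁻¹

18 m s⁻¹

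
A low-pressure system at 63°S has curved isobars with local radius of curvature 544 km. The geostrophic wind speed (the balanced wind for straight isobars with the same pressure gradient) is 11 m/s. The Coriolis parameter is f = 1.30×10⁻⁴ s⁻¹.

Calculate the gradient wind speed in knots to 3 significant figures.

18.8 knots

Around a low, centrifugal force acts outward with Coriolis, so pressure-gradient force balances both:
(1/ρ)|∂P/∂n| = fV + V²/R  →  V² + fR·V − fR·V_g = 0
With fR = 1.30×10⁻⁴ × 544×10³ m = 70.7 m/s:
V = [−fR + √((fR)² + 4 fR V_g)]/2 = [−70.7 + √(70.7² + 4×70.7×11)]/2 = 9.68 m/s
Subgeostrophic (V < V_g = 11 m/s), as expected around a low.
Converting: 9.68 m/s × 1.944 = 18.8 knots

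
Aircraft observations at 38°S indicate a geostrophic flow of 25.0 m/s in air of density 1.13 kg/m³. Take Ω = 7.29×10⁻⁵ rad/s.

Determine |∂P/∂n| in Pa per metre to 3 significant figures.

Coriolis parameter at 38°S:
f = 2Ω sin φ = 2 × 7.29×10⁻⁵ × sin 38° = 8.98×10⁻⁵ s⁻¹
Geostrophic balance rearranged: |∂P/∂n| = f ρ V_g
|∂P/∂n| = 8.98×10⁻⁵ × 1.13 × 25.0 = 2.54×10⁻³ Pa/m

2.54×10⁻³ Pa/m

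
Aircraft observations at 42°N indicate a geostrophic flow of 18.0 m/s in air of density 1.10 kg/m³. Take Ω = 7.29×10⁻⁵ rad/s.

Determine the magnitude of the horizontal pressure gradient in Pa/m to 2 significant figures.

1.9×10⁻³ Pa/m

Coriolis parameter at 42°N:
f = 2Ω sin φ = 2 × 7.29×10⁻⁵ × sin 42° = 9.76×10⁻⁵ s⁻¹
Geostrophic balance rearranged: |∂P/∂n| = f ρ V_g
|∂P/∂n| = 9.76×10⁻⁵ × 1.10 × 18.0 = 1.93×10⁻³ Pa/m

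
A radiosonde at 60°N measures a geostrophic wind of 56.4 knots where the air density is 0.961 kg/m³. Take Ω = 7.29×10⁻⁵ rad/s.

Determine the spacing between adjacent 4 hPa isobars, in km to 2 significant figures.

Coriolis parameter at 60°N:
f = 2Ω sin φ = 2 × 7.29×10⁻⁵ × sin 60° = 1.26×10⁻⁴ s⁻¹
Wind speed in SI: 56.4 knots = 29.0 m/s
Geostrophic balance rearranged: |∂P/∂n| = f ρ V_g
|∂P/∂n| = 1.26×10⁻⁴ × 0.961 × 29.0 = 3.52×10⁻³ Pa/m
Isobar spacing: Δn = ΔP/|∂P/∂n| = 400 Pa / 3.52×10⁻³ Pa/m = 113614 m ≈ 110 km

110 km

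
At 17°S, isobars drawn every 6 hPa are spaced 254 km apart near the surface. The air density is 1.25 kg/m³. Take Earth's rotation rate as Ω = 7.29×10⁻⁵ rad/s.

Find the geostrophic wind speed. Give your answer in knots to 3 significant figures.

86.2 knots

Coriolis parameter at 17°S:
f = 2Ω sin φ = 2 × 7.29×10⁻⁵ × sin 17° = 4.26×10⁻⁵ s⁻¹
Pressure gradient: |∂P/∂n| = 600 Pa / 254000 m = 2.36×10⁻³ Pa/m
Geostrophic balance (pressure-gradient force = Coriolis force):
V_g = (1/(fρ)) |∂P/∂n| = 2.36×10⁻³ / (4.26×10⁻⁵ × 1.25) = 44.3 m/s
Converting: 44.3 m/s × 1.944 = 86.2 knots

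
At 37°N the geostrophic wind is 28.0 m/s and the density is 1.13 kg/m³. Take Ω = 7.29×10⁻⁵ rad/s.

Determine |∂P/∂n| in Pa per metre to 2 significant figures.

2.8×10⁻³ Pa/m

Coriolis parameter at 37°N:
f = 2Ω sin φ = 2 × 7.29×10⁻⁵ × sin 37° = 8.77×10⁻⁵ s⁻¹
Geostrophic balance rearranged: |∂P/∂n| = f ρ V_g
|∂P/∂n| = 8.77×10⁻⁵ × 1.13 × 28.0 = 2.78×10⁻³ Pa/m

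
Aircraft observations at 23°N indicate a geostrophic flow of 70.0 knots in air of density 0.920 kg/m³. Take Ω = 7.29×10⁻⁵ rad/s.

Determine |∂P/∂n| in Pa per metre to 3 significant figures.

1.89×10⁻³ Pa/m

Coriolis parameter at 23°N:
f = 2Ω sin φ = 2 × 7.29×10⁻⁵ × sin 23° = 5.70×10⁻⁵ s⁻¹
Wind speed in SI: 70.0 knots = 36.0 m/s
Geostrophic balance rearranged: |∂P/∂n| = f ρ V_g
|∂P/∂n| = 5.70×10⁻⁵ × 0.920 × 36.0 = 1.89×10⁻³ Pa/m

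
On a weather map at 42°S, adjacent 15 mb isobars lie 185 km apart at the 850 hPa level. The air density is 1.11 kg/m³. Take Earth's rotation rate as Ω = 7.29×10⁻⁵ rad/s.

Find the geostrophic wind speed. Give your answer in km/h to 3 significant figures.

270 km/h

Coriolis parameter at 42°S:
f = 2Ω sin φ = 2 × 7.29×10⁻⁵ × sin 42° = 9.76×10⁻⁵ s⁻¹
Pressure gradient: |∂P/∂n| = 1500 Pa / 185000 m = 8.11×10⁻³ Pa/m
Geostrophic balance (pressure-gradient force = Coriolis force):
V_g = (1/(fρ)) |∂P/∂n| = 8.11×10⁻³ / (9.76×10⁻⁵ × 1.11) = 74.9 m/s
Converting: 74.9 m/s × 3.6 = 270 km/h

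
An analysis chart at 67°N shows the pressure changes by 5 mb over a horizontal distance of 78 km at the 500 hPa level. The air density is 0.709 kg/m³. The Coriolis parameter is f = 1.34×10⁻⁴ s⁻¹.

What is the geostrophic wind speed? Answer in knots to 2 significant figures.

130 knots

Pressure gradient: |∂P/∂n| = 500 Pa / 78000 m = 6.41×10⁻³ Pa/m
Geostrophic balance (pressure-gradient force = Coriolis force):
V_g = (1/(fρ)) |∂P/∂n| = 6.41×10⁻³ / (1.34×10⁻⁴ × 0.709) = 67.5 m/s
Converting: 67.5 m/s × 1.944 = 130 knots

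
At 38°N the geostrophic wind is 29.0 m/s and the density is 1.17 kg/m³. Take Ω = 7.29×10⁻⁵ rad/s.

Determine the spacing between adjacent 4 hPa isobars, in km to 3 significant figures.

131 km

Coriolis parameter at 38°N:
f = 2Ω sin φ = 2 × 7.29×10⁻⁵ × sin 38° = 8.98×10⁻⁵ s⁻¹
Geostrophic balance rearranged: |∂P/∂n| = f ρ V_g
|∂P/∂n| = 8.98×10⁻⁵ × 1.17 × 29.0 = 3.05×10⁻³ Pa/m
Isobar spacing: Δn = ΔP/|∂P/∂n| = 400 Pa / 3.05×10⁻³ Pa/m = 131334 m ≈ 131 km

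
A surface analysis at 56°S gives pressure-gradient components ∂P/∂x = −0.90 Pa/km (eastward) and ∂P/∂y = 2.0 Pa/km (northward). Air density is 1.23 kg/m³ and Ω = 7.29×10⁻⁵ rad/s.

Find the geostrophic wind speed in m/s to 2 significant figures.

15 m/s

Coriolis parameter at 56°S:
f = 2Ω sin φ = 2 × 7.29×10⁻⁵ × sin 56° = 1.21×10⁻⁴ s⁻¹
In the Southern Hemisphere f is negative: f = −1.21×10⁻⁴ s⁻¹.
Component geostrophic relations (x east, y north):
u_g = −(1/(fρ)) ∂P/∂y,  v_g = (1/(fρ)) ∂P/∂x
u_g = −(2.0×10⁻³)/(−1.21×10⁻⁴ × 1.23) = 13.5 m/s;  v_g = (−0.90×10⁻³)/(−1.21×10⁻⁴ × 1.23) = 6.05 m/s
|V_g| = √(u_g² + v_g²) = 14.8 m/s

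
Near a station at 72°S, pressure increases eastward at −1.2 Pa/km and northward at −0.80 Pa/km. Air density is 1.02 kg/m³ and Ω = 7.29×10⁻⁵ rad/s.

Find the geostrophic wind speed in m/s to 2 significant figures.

Coriolis parameter at 72°S:
f = 2Ω sin φ = 2 × 7.29×10⁻⁵ × sin 72° = 1.39×10⁻⁴ s⁻¹
In the Southern Hemisphere f is negative: f = −1.39×10⁻⁴ s⁻¹.
Component geostrophic relations (x east, y north):
u_g = −(1/(fρ)) ∂P/∂y,  v_g = (1/(fρ)) ∂P/∂x
u_g = −(−0.80×10⁻³)/(−1.39×10⁻⁴ × 1.02) = −5.66 m/s;  v_g = (−1.2×10⁻³)/(−1.39×10⁻⁴ × 1.02) = 8.48 m/s
|V_g| = √(u_g² + v_g²) = 10.2 m/s

10 m/s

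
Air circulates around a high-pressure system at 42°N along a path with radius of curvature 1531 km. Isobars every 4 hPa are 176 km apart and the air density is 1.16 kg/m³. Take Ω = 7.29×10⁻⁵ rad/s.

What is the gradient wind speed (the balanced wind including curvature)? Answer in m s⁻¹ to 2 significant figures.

24 m s⁻¹

Coriolis parameter at 42°N:
f = 2Ω sin φ = 2 × 7.29×10⁻⁵ × sin 42° = 9.76×10⁻⁵ s⁻¹
Pressure gradient: |∂P/∂n| = 400 Pa / 176000 m = 2.27×10⁻³ Pa/m
Geostrophic speed: V_g = |∂P/∂n|/(fρ) = 2.27×10⁻³/(9.76×10⁻⁵ × 1.16) = 20.1 m/s
Around a high, pressure-gradient force acts outward with centrifugal, so Coriolis balances both:
fV = (1/ρ)|∂P/∂n| + V²/R  →  V² − fR·V + fR·V_g = 0
With fR = 9.76×10⁻⁵ × 1531×10³ m = 149 m/s:
V = [fR − √((fR)² − 4 fR V_g)]/2 = [149 − √(149² − 4×149×20.1)]/2 = 23.9 m/s
Supergeostrophic (V > V_g = 20.1 m/s), as expected around a high.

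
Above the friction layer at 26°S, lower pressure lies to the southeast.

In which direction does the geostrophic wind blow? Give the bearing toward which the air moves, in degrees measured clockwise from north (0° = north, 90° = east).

045°

The pressure-gradient force points toward the southeast (bearing 135°).
Geostrophic balance: in the Southern Hemisphere the Coriolis force deflects motion to the left, so the geostrophic wind blows 90° to the left of the pressure-gradient force (low pressure on the right).
Rotating 135° by 90° counterclockwise gives 045° — the wind blows toward the northeast.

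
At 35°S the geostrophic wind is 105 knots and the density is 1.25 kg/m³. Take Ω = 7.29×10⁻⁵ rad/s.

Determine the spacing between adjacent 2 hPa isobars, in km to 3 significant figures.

35.4 km

Coriolis parameter at 35°S:
f = 2Ω sin φ = 2 × 7.29×10⁻⁵ × sin 35° = 8.36×10⁻⁵ s⁻¹
Wind speed in SI: 105 knots = 54.0 m/s
Geostrophic balance rearranged: |∂P/∂n| = f ρ V_g
|∂P/∂n| = 8.36×10⁻⁵ × 1.25 × 54.0 = 5.65×10⁻³ Pa/m
Isobar spacing: Δn = ΔP/|∂P/∂n| = 200 Pa / 5.65×10⁻³ Pa/m = 35420 m ≈ 35.4 km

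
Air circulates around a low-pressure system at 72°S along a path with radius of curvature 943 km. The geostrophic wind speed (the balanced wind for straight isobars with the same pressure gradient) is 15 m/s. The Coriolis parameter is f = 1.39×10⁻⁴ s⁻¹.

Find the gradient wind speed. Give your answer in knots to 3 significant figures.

26.4 knots

Around a low, centrifugal force acts outward with Coriolis, so pressure-gradient force balances both:
(1/ρ)|∂P/∂n| = fV + V²/R  →  V² + fR·V − fR·V_g = 0
With fR = 1.39×10⁻⁴ × 943×10³ m = 131 m/s:
V = [−fR + √((fR)² + 4 fR V_g)]/2 = [−131 + √(131² + 4×131×15)]/2 = 13.6 m/s
Subgeostrophic (V < V_g = 15 m/s), as expected around a low.
Converting: 13.6 m/s × 1.944 = 26.4 knots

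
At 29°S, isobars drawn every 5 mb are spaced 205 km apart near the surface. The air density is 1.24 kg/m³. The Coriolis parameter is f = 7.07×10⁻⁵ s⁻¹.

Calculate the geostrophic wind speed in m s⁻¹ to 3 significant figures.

Pressure gradient: |∂P/∂n| = 500 Pa / 205000 m = 2.44×10⁻³ Pa/m
Geostrophic balance (pressure-gradient force = Coriolis force):
V_g = (1/(fρ)) |∂P/∂n| = 2.44×10⁻³ / (7.07×10⁻⁵ × 1.24) = 27.8 m/s

27.8 m s⁻¹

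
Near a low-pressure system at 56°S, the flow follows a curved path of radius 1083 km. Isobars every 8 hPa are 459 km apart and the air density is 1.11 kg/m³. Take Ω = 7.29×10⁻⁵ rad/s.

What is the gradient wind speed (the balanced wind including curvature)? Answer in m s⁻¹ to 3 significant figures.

Coriolis parameter at 56°S:
f = 2Ω sin φ = 2 × 7.29×10⁻⁵ × sin 56° = 1.21×10⁻⁴ s⁻¹
Pressure gradient: |∂P/∂n| = 800 Pa / 459000 m = 1.74×10⁻³ Pa/m
Geostrophic speed: V_g = |∂P/∂n|/(fρ) = 1.74×10⁻³/(1.21×10⁻⁴ × 1.11) = 13.0 m/s
Around a low, centrifugal force acts outward with Coriolis, so pressure-gradient force balances both:
(1/ρ)|∂P/∂n| = fV + V²/R  →  V² + fR·V − fR·V_g = 0
With fR = 1.21×10⁻⁴ × 1083×10³ m = 131 m/s:
V = [−fR + √((fR)² + 4 fR V_g)]/2 = [−131 + √(131² + 4×131×13)]/2 = 11.9 m/s
Subgeostrophic (V < V_g = 13 m/s), as expected around a low.

11.9 m s⁻¹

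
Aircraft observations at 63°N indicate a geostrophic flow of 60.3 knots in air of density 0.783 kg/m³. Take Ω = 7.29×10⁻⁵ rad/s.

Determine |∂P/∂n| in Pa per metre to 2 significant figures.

3.2×10⁻³ Pa/m

Coriolis parameter at 63°N:
f = 2Ω sin φ = 2 × 7.29×10⁻⁵ × sin 63° = 1.30×10⁻⁴ s⁻¹
Wind speed in SI: 60.3 knots = 31.0 m/s
Geostrophic balance rearranged: |∂P/∂n| = f ρ V_g
|∂P/∂n| = 1.30×10⁻⁴ × 0.783 × 31.0 = 3.16×10⁻³ Pa/m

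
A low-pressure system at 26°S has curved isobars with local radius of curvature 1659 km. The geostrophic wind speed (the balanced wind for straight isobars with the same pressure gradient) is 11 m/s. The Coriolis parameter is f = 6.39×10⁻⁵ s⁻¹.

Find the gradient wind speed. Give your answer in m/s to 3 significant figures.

Around a low, centrifugal force acts outward with Coriolis, so pressure-gradient force balances both:
(1/ρ)|∂P/∂n| = fV + V²/R  →  V² + fR·V − fR·V_g = 0
With fR = 6.39×10⁻⁵ × 1659×10³ m = 106 m/s:
V = [−fR + √((fR)² + 4 fR V_g)]/2 = [−106 + √(106² + 4×106×11)]/2 = 10 m/s
Subgeostrophic (V < V_g = 11 m/s), as expected around a low.

10.0 m/s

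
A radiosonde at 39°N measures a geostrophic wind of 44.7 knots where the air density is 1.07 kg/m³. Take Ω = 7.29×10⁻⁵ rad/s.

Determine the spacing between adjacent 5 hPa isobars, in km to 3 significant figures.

Coriolis parameter at 39°N:
f = 2Ω sin φ = 2 × 7.29×10⁻⁵ × sin 39° = 9.18×10⁻⁵ s⁻¹
Wind speed in SI: 44.7 knots = 23.0 m/s
Geostrophic balance rearranged: |∂P/∂n| = f ρ V_g
|∂P/∂n| = 9.18×10⁻⁵ × 1.07 × 23.0 = 2.26×10⁻³ Pa/m
Isobar spacing: Δn = ΔP/|∂P/∂n| = 500 Pa / 2.26×10⁻³ Pa/m = 221468 m ≈ 221 km

221 km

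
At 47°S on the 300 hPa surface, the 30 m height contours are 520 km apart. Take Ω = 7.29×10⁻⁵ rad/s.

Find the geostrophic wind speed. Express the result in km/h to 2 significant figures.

19 km/h

Coriolis parameter at 47°S:
f = 2Ω sin φ = 2 × 7.29×10⁻⁵ × sin 47° = 1.07×10⁻⁴ s⁻¹
Height gradient: |∂Z/∂n| = 30 m / 520000 m = 5.77×10⁻⁵
On a pressure surface, geostrophic balance gives V_g = (g/f)|∂Z/∂n|:
V_g = 9.81 × 5.77×10⁻⁵ / 1.07×10⁻⁴ = 5.31 m/s
Converting: 5.31 m/s × 3.6 = 19 km/h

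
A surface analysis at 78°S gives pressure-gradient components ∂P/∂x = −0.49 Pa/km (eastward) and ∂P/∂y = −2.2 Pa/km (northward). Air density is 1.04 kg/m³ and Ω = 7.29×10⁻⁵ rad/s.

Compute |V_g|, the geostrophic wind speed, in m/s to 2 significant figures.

15 m/s

Coriolis parameter at 78°S:
f = 2Ω sin φ = 2 × 7.29×10⁻⁵ × sin 78° = 1.43×10⁻⁴ s⁻¹
In the Southern Hemisphere f is negative: f = −1.43×10⁻⁴ s⁻¹.
Component geostrophic relations (x east, y north):
u_g = −(1/(fρ)) ∂P/∂y,  v_g = (1/(fρ)) ∂P/∂x
u_g = −(−2.2×10⁻³)/(−1.43×10⁻⁴ × 1.04) = −14.8 m/s;  v_g = (−0.49×10⁻³)/(−1.43×10⁻⁴ × 1.04) = 3.30 m/s
|V_g| = √(u_g² + v_g²) = 15.2 m/s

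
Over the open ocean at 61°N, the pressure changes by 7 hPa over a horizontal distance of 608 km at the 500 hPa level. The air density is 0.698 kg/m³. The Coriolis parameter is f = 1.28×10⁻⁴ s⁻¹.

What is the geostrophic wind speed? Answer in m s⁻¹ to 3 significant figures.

12.9 m s⁻¹

Pressure gradient: |∂P/∂n| = 700 Pa / 608000 m = 1.15×10⁻³ Pa/m
Geostrophic balance (pressure-gradient force = Coriolis force):
V_g = (1/(fρ)) |∂P/∂n| = 1.15×10⁻³ / (1.28×10⁻⁴ × 0.698) = 12.9 m/s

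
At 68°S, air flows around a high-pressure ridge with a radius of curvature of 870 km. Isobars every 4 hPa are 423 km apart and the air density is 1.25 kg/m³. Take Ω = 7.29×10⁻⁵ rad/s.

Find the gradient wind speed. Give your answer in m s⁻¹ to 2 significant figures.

5.9 m s⁻¹

Coriolis parameter at 68°S:
f = 2Ω sin φ = 2 × 7.29×10⁻⁵ × sin 68° = 1.35×10⁻⁴ s⁻¹
Pressure gradient: |∂P/∂n| = 400 Pa / 423000 m = 9.46×10⁻⁴ Pa/m
Geostrophic speed: V_g = |∂P/∂n|/(fρ) = 9.46×10⁻⁴/(1.35×10⁻⁴ × 1.25) = 5.60 m/s
Around a high, pressure-gradient force acts outward with centrifugal, so Coriolis balances both:
fV = (1/ρ)|∂P/∂n| + V²/R  →  V² − fR·V + fR·V_g = 0
With fR = 1.35×10⁻⁴ × 870×10³ m = 118 m/s:
V = [fR − √((fR)² − 4 fR V_g)]/2 = [118 − √(118² − 4×118×5.6)]/2 = 5.89 m/s
Supergeostrophic (V > V_g = 5.6 m/s), as expected around a high.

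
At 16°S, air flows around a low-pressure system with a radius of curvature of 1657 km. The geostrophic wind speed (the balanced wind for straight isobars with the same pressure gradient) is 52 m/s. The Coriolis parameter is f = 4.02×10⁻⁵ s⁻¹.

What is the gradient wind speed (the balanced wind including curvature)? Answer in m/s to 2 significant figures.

Around a low, centrifugal force acts outward with Coriolis, so pressure-gradient force balances both:
(1/ρ)|∂P/∂n| = fV + V²/R  →  V² + fR·V − fR·V_g = 0
With fR = 4.02×10⁻⁵ × 1657×10³ m = 66.6 m/s:
V = [−fR + √((fR)² + 4 fR V_g)]/2 = [−66.6 + √(66.6² + 4×66.6×52)]/2 = 34.3 m/s
Subgeostrophic (V < V_g = 52 m/s), as expected around a low.

34 m/s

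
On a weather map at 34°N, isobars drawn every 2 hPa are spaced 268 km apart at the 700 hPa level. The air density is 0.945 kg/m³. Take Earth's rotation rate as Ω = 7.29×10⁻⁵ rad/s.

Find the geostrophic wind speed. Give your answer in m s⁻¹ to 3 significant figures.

9.69 m s⁻¹

Coriolis parameter at 34°N:
f = 2Ω sin φ = 2 × 7.29×10⁻⁵ × sin 34° = 8.15×10⁻⁵ s⁻¹
Pressure gradient: |∂P/∂n| = 200 Pa / 268000 m = 7.46×10⁻⁴ Pa/m
Geostrophic balance (pressure-gradient force = Coriolis force):
V_g = (1/(fρ)) |∂P/∂n| = 7.46×10⁻⁴ / (8.15×10⁻⁵ × 0.945) = 9.69 m/s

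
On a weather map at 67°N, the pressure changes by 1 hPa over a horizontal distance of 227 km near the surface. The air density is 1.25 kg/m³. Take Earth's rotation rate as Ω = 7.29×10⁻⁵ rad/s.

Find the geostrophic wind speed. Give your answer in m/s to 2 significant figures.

2.6 m/s

Coriolis parameter at 67°N:
f = 2Ω sin φ = 2 × 7.29×10⁻⁵ × sin 67° = 1.34×10⁻⁴ s⁻¹
Pressure gradient: |∂P/∂n| = 100 Pa / 227000 m = 4.41×10⁻⁴ Pa/m
Geostrophic balance (pressure-gradient force = Coriolis force):
V_g = (1/(fρ)) |∂P/∂n| = 4.41×10⁻⁴ / (1.34×10⁻⁴ × 1.25) = 2.63 m/s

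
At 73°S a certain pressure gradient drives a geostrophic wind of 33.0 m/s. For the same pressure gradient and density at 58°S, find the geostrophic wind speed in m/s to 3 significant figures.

37.2 m/s

With the same pressure gradient and density, V_g ∝ 1/f ∝ 1/sin φ.
V₂ = V₁ · sin φ₁ / sin φ₂ = 33.0 × sin 73° / sin 58°
V₂ = 33.0 × 0.9563/0.8480 = 37.2 m/s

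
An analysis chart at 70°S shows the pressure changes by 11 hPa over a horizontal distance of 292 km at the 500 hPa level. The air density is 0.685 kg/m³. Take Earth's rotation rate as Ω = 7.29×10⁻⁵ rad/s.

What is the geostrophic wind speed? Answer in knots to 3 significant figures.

78.0 knots

Coriolis parameter at 70°S:
f = 2Ω sin φ = 2 × 7.29×10⁻⁵ × sin 70° = 1.37×10⁻⁴ s⁻¹
Pressure gradient: |∂P/∂n| = 1100 Pa / 292000 m = 3.77×10⁻³ Pa/m
Geostrophic balance (pressure-gradient force = Coriolis force):
V_g = (1/(fρ)) |∂P/∂n| = 3.77×10⁻³ / (1.37×10⁻⁴ × 0.685) = 40.1 m/s
Converting: 40.1 m/s × 1.944 = 78.0 knots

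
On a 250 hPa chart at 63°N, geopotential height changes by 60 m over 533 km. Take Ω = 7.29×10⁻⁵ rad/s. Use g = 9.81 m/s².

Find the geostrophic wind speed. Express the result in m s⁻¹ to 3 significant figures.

8.50 m s⁻¹

Coriolis parameter at 63°N:
f = 2Ω sin φ = 2 × 7.29×10⁻⁵ × sin 63° = 1.30×10⁻⁴ s⁻¹
Height gradient: |∂Z/∂n| = 60 m / 533000 m = 1.13×10⁻⁴
On a pressure surface, geostrophic balance gives V_g = (g/f)|∂Z/∂n|:
V_g = 9.81 × 1.13×10⁻⁴ / 1.30×10⁻⁴ = 8.50 m/s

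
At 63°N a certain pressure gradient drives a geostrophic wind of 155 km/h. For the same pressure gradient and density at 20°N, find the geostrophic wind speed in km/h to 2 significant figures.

With the same pressure gradient and density, V_g ∝ 1/f ∝ 1/sin φ.
V₂ = V₁ · sin φ₁ / sin φ₂ = 155 × sin 63° / sin 20°
V₂ = 155 × 0.8910/0.3420 = 400 km/h

400 km/h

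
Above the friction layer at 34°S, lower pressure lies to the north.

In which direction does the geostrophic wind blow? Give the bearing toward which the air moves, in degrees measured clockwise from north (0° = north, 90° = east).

270°

The pressure-gradient force points toward the north (bearing 000°).
Geostrophic balance: in the Southern Hemisphere the Coriolis force deflects motion to the left, so the geostrophic wind blows 90° to the left of the pressure-gradient force (low pressure on the right).
Rotating 000° by 90° counterclockwise gives 270° — the wind blows toward the west.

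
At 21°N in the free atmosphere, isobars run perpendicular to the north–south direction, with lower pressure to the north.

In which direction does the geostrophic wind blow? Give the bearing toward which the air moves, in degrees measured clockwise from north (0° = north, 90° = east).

The pressure-gradient force points toward the north (bearing 000°).
Geostrophic balance: in the Northern Hemisphere the Coriolis force deflects motion to the right, so the geostrophic wind blows 90° to the right of the pressure-gradient force (low pressure on the left).
Rotating 000° by 90° clockwise gives 090° — the wind blows toward the east.

090°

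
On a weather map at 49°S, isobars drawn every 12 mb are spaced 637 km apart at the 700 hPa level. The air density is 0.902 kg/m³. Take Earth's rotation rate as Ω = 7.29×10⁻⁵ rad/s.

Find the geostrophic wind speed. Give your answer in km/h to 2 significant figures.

68 km/h

Coriolis parameter at 49°S:
f = 2Ω sin φ = 2 × 7.29×10⁻⁵ × sin 49° = 1.10×10⁻⁴ s⁻¹
Pressure gradient: |∂P/∂n| = 1200 Pa / 637000 m = 1.88×10⁻³ Pa/m
Geostrophic balance (pressure-gradient force = Coriolis force):
V_g = (1/(fρ)) |∂P/∂n| = 1.88×10⁻³ / (1.10×10⁻⁴ × 0.902) = 19.0 m/s
Converting: 19.0 m/s × 3.6 = 68 km/h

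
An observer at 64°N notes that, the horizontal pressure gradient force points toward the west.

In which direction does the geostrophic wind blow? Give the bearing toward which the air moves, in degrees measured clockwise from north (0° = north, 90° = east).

000°

The pressure-gradient force points toward the west (bearing 270°).
Geostrophic balance: in the Northern Hemisphere the Coriolis force deflects motion to the right, so the geostrophic wind blows 90° to the right of the pressure-gradient force (low pressure on the left).
Rotating 270° by 90° clockwise gives 000° — the wind blows toward the north.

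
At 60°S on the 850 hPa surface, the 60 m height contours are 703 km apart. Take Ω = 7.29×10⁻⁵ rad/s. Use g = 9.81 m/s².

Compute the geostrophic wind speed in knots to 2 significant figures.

13 knots

Coriolis parameter at 60°S:
f = 2Ω sin φ = 2 × 7.29×10⁻⁵ × sin 60° = 1.26×10⁻⁴ s⁻¹
Height gradient: |∂Z/∂n| = 60 m / 703000 m = 8.53×10⁻⁵
On a pressure surface, geostrophic balance gives V_g = (g/f)|∂Z/∂n|:
V_g = 9.81 × 8.53×10⁻⁵ / 1.26×10⁻⁴ = 6.63 m/s
Converting: 6.63 m/s × 1.944 = 13 knots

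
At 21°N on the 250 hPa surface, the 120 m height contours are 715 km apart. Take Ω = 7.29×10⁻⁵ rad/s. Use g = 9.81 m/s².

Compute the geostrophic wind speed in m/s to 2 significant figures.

32 m/s

Coriolis parameter at 21°N:
f = 2Ω sin φ = 2 × 7.29×10⁻⁵ × sin 21° = 5.23×10⁻⁵ s⁻¹
Height gradient: |∂Z/∂n| = 120 m / 715000 m = 1.68×10⁻⁴
On a pressure surface, geostrophic balance gives V_g = (g/f)|∂Z/∂n|:
V_g = 9.81 × 1.68×10⁻⁴ / 5.23×10⁻⁵ = 31.5 m/s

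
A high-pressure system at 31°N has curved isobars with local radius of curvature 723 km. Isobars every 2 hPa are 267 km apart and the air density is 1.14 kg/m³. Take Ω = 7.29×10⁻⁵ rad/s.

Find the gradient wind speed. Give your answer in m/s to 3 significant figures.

11.0 m/s

Coriolis parameter at 31°N:
f = 2Ω sin φ = 2 × 7.29×10⁻⁵ × sin 31° = 7.51×10⁻⁵ s⁻¹
Pressure gradient: |∂P/∂n| = 200 Pa / 267000 m = 7.49×10⁻⁴ Pa/m
Geostrophic speed: V_g = |∂P/∂n|/(fρ) = 7.49×10⁻⁴/(7.51×10⁻⁵ × 1.14) = 8.75 m/s
Around a high, pressure-gradient force acts outward with centrifugal, so Coriolis balances both:
fV = (1/ρ)|∂P/∂n| + V²/R  →  V² − fR·V + fR·V_g = 0
With fR = 7.51×10⁻⁵ × 723×10³ m = 54.3 m/s:
V = [fR − √((fR)² − 4 fR V_g)]/2 = [54.3 − √(54.3² − 4×54.3×8.75)]/2 = 11 m/s
Supergeostrophic (V > V_g = 8.75 m/s), as expected around a high.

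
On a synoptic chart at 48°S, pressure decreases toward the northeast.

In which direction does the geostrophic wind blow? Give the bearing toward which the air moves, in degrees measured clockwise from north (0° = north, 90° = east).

315°

The pressure-gradient force points toward the northeast (bearing 045°).
Geostrophic balance: in the Southern Hemisphere the Coriolis force deflects motion to the left, so the geostrophic wind blows 90° to the left of the pressure-gradient force (low pressure on the right).
Rotating 045° by 90° counterclockwise gives 315° — the wind blows toward the northwest.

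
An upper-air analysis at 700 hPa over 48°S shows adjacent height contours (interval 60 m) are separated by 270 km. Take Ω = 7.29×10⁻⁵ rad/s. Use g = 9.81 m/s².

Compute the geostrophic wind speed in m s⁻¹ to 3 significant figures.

20.1 m s⁻¹

Coriolis parameter at 48°S:
f = 2Ω sin φ = 2 × 7.29×10⁻⁵ × sin 48° = 1.08×10⁻⁴ s⁻¹
Height gradient: |∂Z/∂n| = 60 m / 270000 m = 2.22×10⁻⁴
On a pressure surface, geostrophic balance gives V_g = (g/f)|∂Z/∂n|:
V_g = 9.81 × 2.22×10⁻⁴ / 1.08×10⁻⁴ = 20.1 m/s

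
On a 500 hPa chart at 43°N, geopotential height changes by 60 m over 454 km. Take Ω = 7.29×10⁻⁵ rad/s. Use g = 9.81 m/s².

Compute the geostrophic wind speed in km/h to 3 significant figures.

Coriolis parameter at 43°N:
f = 2Ω sin φ = 2 × 7.29×10⁻⁵ × sin 43° = 9.94×10⁻⁵ s⁻¹
Height gradient: |∂Z/∂n| = 60 m / 454000 m = 1.32×10⁻⁴
On a pressure surface, geostrophic balance gives V_g = (g/f)|∂Z/∂n|:
V_g = 9.81 × 1.32×10⁻⁴ / 9.94×10⁻⁵ = 13.0 m/s
Converting: 13.0 m/s × 3.6 = 46.9 km/h

46.9 km/h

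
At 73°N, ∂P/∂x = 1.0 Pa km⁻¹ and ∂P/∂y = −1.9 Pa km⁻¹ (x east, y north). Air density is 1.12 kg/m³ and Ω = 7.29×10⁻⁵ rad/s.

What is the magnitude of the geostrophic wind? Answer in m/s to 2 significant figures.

Coriolis parameter at 73°N:
f = 2Ω sin φ = 2 × 7.29×10⁻⁵ × sin 73° = 1.39×10⁻⁴ s⁻¹
Component geostrophic relations (x east, y north):
u_g = −(1/(fρ)) ∂P/∂y,  v_g = (1/(fρ)) ∂P/∂x
u_g = −(−1.9×10⁻³)/(1.39×10⁻⁴ × 1.12) = 12.2 m/s;  v_g = (1.0×10⁻³)/(1.39×10⁻⁴ × 1.12) = 6.40 m/s
|V_g| = √(u_g² + v_g²) = 13.7 m/s

14 m/s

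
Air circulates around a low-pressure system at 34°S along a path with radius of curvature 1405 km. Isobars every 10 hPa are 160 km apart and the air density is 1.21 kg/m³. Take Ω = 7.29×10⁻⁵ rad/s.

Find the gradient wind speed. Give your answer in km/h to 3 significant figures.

163 km/h

Coriolis parameter at 34°S:
f = 2Ω sin φ = 2 × 7.29×10⁻⁵ × sin 34° = 8.15×10⁻⁵ s⁻¹
Pressure gradient: |∂P/∂n| = 1000 Pa / 160000 m = 6.25×10⁻³ Pa/m
Geostrophic speed: V_g = |∂P/∂n|/(fρ) = 6.25×10⁻³/(8.15×10⁻⁵ × 1.21) = 63.4 m/s
Around a low, centrifugal force acts outward with Coriolis, so pressure-gradient force balances both:
(1/ρ)|∂P/∂n| = fV + V²/R  →  V² + fR·V − fR·V_g = 0
With fR = 8.15×10⁻⁵ × 1405×10³ m = 115 m/s:
V = [−fR + √((fR)² + 4 fR V_g)]/2 = [−115 + √(115² + 4×115×63.4)]/2 = 45.4 m/s
Subgeostrophic (V < V_g = 63.4 m/s), as expected around a low.
Converting: 45.4 m/s × 3.6 = 163 km/h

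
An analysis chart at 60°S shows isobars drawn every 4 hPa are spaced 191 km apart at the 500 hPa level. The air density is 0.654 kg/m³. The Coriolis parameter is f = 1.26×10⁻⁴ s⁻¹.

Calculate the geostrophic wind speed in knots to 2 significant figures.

49 knots

Pressure gradient: |∂P/∂n| = 400 Pa / 191000 m = 2.09×10⁻³ Pa/m
Geostrophic balance (pressure-gradient force = Coriolis force):
V_g = (1/(fρ)) |∂P/∂n| = 2.09×10⁻³ / (1.26×10⁻⁴ × 0.654) = 25.4 m/s
Converting: 25.4 m/s × 1.944 = 49 knots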